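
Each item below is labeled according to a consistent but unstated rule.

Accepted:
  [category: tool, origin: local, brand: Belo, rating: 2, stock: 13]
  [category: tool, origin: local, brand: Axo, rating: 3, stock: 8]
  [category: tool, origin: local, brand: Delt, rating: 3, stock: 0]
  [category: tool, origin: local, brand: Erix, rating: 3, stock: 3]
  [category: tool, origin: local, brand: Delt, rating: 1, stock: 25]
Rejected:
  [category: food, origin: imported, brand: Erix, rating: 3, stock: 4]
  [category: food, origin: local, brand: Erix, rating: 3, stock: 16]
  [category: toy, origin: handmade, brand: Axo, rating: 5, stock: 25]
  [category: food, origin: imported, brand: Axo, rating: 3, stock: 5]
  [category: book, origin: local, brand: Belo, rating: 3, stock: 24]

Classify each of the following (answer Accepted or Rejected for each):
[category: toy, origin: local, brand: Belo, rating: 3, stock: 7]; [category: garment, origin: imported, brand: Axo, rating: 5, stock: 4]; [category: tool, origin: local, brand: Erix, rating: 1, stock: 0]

Rejected, Rejected, Accepted

Looking at the examples, the only property every 'Accepted' case has and every 'Rejected' case lacks is: category is tool.
[category: toy, origin: local, brand: Belo, rating: 3, stock: 7]: Rejected (category is toy). [category: garment, origin: imported, brand: Axo, rating: 5, stock: 4]: Rejected (category is garment). [category: tool, origin: local, brand: Erix, rating: 1, stock: 0]: Accepted (category is tool).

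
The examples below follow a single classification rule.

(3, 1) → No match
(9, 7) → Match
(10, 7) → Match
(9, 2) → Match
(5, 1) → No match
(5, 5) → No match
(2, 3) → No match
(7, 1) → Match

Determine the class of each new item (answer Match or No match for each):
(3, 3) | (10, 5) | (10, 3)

No match, Match, Match

The distinguishing property — first ≥ 7 — holds for all the 'Match' cases and none of the 'No match' cases.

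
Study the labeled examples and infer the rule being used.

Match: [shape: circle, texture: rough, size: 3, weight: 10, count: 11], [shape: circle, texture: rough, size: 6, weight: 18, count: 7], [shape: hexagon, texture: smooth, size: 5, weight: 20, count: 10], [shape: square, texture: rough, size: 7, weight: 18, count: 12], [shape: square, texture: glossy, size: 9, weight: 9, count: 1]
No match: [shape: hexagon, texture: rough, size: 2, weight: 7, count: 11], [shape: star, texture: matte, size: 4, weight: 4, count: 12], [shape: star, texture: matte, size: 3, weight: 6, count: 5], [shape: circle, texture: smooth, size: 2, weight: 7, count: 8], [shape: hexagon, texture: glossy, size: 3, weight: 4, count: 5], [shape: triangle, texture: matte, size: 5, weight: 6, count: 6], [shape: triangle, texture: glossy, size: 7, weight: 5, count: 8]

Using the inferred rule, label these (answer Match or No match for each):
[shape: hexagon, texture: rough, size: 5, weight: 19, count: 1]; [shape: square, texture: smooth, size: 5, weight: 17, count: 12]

Match, Match

The rule appears to be: weight ≥ 9.
[shape: hexagon, texture: rough, size: 5, weight: 19, count: 1] → weight = 19 → Match.
[shape: square, texture: smooth, size: 5, weight: 17, count: 12] → weight = 17 → Match.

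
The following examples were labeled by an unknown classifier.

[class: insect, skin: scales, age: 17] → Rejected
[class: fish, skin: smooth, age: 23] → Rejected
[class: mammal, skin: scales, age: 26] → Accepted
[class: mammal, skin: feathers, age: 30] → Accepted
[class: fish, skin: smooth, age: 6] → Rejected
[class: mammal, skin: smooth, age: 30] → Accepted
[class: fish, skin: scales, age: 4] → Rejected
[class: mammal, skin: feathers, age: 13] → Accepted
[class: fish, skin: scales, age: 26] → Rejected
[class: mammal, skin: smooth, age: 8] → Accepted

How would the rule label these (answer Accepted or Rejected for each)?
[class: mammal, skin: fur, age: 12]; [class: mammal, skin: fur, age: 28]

Checking candidate rules against both groups, what survives is: class is mammal.
[class: mammal, skin: fur, age: 12] → class is mammal → Accepted.
[class: mammal, skin: fur, age: 28] → class is mammal → Accepted.

Accepted, Accepted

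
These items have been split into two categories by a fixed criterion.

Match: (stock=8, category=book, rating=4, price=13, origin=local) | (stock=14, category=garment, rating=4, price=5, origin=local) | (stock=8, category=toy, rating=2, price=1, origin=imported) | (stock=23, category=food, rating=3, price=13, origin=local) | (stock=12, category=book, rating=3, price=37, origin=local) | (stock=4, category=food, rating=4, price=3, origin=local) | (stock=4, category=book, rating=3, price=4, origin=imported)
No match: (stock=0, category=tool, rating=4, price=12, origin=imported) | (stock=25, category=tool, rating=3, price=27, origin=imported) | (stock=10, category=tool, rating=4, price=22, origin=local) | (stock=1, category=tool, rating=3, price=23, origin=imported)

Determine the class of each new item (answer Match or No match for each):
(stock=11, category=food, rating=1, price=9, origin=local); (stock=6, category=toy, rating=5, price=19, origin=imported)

The classifier is using: category is not tool.
(stock=11, category=food, rating=1, price=9, origin=local) — category is food, hence Match.
(stock=6, category=toy, rating=5, price=19, origin=imported) — category is toy, hence Match.

Match, Match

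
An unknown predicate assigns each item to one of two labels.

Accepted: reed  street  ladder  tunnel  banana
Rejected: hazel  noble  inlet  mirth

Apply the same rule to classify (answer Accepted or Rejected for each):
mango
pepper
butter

Rejected, Accepted, Accepted

Rule: even length. This holds for each 'Accepted' example and fails for each 'Rejected' one.
mango — length 5, hence Rejected. pepper — length 6, hence Accepted. butter — length 6, hence Accepted.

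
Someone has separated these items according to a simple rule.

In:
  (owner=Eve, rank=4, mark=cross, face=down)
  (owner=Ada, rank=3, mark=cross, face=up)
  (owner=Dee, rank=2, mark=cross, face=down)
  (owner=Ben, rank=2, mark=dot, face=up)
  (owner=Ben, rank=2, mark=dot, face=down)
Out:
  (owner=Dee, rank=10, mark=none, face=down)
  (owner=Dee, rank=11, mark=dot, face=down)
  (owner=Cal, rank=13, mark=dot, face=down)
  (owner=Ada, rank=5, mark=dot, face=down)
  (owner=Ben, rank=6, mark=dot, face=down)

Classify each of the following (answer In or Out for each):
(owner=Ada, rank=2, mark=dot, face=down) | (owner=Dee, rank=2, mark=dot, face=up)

The pattern is that an item is 'In' exactly when: rank ≤ 4.
(owner=Ada, rank=2, mark=dot, face=down) → rank = 2 → In.
(owner=Dee, rank=2, mark=dot, face=up) → rank = 2 → In.

In, In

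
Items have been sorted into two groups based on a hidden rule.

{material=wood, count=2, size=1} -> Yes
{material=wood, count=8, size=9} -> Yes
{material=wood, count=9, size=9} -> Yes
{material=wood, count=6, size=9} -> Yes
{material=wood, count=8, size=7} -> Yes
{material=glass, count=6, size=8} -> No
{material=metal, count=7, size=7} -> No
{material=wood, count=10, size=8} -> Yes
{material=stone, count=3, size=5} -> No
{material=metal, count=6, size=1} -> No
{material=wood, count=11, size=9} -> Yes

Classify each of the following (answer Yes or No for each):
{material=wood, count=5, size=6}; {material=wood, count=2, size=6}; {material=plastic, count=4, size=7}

Yes, Yes, No

Rule: material is wood. This holds for each 'Yes' example and fails for each 'No' one.
{material=wood, count=5, size=6} — material is wood, hence Yes.
{material=wood, count=2, size=6} — material is wood, hence Yes.
{material=plastic, count=4, size=7} — material is plastic, hence No.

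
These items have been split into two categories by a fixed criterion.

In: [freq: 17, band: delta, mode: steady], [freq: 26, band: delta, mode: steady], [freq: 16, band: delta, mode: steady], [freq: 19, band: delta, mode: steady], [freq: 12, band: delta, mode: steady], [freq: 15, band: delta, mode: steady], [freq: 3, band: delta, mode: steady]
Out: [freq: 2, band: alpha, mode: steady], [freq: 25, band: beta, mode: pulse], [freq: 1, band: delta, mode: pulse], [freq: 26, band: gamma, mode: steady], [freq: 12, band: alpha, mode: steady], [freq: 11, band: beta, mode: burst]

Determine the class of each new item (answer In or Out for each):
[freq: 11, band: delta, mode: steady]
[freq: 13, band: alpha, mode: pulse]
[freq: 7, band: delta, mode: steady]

The distinguishing property — band is delta AND mode is steady — holds for all the 'In' cases and none of the 'Out' cases.
[freq: 11, band: delta, mode: steady] — band is delta, mode is steady, hence In. [freq: 13, band: alpha, mode: pulse] — band is alpha, mode is pulse, hence Out. [freq: 7, band: delta, mode: steady] — band is delta, mode is steady, hence In.

In, Out, In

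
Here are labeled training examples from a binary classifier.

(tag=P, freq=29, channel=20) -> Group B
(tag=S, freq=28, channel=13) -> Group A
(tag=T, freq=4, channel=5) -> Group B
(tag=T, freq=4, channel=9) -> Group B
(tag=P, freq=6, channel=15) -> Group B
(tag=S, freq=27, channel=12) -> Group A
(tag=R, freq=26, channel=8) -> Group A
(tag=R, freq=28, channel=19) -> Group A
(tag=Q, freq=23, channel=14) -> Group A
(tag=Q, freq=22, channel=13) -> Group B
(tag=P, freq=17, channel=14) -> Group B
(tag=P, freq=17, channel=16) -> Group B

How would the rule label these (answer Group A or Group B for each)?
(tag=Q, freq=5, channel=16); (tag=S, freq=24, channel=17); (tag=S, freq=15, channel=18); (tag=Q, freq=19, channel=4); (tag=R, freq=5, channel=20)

Rule: freq ≥ 23 AND freq ≤ 28. This holds for each 'Group A' example and fails for each 'Group B' one.
Group B: (tag=Q, freq=5, channel=16), since freq = 5. Group A: (tag=S, freq=24, channel=17), since freq = 24. Group B: (tag=S, freq=15, channel=18), since freq = 15. Group B: (tag=Q, freq=19, channel=4), since freq = 19. Group B: (tag=R, freq=5, channel=20), since freq = 5.

Group B, Group A, Group B, Group B, Group B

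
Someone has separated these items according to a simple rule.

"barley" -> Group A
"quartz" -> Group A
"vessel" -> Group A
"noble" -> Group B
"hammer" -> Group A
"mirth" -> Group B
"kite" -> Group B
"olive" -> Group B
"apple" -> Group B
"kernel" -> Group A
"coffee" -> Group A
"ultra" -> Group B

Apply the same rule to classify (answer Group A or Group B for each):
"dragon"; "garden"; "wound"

Group A, Group A, Group B

The classifier is using: length 6.
"dragon": length 6 — meets the rule, so Group A. "garden": length 6 — meets the rule, so Group A. "wound": length 5 — does not satisfy this, so Group B.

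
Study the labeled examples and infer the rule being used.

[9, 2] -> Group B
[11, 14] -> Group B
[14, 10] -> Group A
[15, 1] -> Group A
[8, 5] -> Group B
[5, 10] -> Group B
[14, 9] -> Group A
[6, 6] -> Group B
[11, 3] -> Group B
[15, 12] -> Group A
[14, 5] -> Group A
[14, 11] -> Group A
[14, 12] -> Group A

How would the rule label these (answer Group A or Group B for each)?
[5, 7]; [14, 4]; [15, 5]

Group B, Group A, Group A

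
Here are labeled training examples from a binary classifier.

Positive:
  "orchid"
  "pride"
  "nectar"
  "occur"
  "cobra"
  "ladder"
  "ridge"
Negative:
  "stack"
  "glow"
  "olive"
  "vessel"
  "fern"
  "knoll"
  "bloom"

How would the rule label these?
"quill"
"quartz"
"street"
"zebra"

Every 'Positive' example satisfies: length ≥ 5 AND contains 'r'. None of the 'Negative' examples do.
"quill" — length 5, no 'r', hence Negative. "quartz" — length 6, has 'r', hence Positive. "street" — length 6, has 'r', hence Positive. "zebra" — length 5, has 'r', hence Positive.

Negative, Positive, Positive, Positive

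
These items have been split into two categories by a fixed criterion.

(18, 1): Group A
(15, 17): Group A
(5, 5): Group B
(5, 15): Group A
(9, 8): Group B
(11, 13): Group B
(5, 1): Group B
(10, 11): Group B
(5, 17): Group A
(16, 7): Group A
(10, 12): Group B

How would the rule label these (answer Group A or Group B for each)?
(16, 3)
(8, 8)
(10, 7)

One predicate separates the groups cleanly: max ≥ 15.
(16, 3): Group A (max 16). (8, 8): Group B (max 8). (10, 7): Group B (max 10).

Group A, Group B, Group B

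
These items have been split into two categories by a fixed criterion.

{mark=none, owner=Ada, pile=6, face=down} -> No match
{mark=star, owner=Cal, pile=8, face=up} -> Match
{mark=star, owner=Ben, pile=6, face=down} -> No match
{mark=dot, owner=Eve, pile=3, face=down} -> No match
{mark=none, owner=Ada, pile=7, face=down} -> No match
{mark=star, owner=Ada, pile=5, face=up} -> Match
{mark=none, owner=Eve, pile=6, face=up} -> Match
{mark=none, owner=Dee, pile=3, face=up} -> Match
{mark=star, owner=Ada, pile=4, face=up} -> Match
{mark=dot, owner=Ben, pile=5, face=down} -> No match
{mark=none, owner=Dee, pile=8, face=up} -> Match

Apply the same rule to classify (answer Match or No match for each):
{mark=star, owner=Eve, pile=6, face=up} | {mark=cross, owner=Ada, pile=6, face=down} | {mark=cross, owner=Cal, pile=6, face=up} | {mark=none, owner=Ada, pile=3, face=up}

All 'Match' examples share one property — face is up — and every 'No match' example lacks it.
Match: {mark=star, owner=Eve, pile=6, face=up}, since face is up. No match: {mark=cross, owner=Ada, pile=6, face=down}, since face is down. Match: {mark=cross, owner=Cal, pile=6, face=up}, since face is up. Match: {mark=none, owner=Ada, pile=3, face=up}, since face is up.

Match, No match, Match, Match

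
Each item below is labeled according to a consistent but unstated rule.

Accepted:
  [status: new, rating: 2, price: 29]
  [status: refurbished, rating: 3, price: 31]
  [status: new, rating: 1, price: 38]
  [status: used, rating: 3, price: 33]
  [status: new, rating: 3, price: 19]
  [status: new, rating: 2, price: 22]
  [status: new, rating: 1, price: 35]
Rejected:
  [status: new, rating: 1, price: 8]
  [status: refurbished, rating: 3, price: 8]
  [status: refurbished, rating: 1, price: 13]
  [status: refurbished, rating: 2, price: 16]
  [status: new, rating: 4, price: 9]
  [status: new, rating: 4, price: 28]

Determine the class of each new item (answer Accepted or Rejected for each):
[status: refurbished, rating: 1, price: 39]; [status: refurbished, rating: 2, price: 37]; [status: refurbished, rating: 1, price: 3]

Accepted, Accepted, Rejected

The common property of the 'Accepted' items is: rating ≤ 3 AND price ≥ 19. No 'Rejected' item has it.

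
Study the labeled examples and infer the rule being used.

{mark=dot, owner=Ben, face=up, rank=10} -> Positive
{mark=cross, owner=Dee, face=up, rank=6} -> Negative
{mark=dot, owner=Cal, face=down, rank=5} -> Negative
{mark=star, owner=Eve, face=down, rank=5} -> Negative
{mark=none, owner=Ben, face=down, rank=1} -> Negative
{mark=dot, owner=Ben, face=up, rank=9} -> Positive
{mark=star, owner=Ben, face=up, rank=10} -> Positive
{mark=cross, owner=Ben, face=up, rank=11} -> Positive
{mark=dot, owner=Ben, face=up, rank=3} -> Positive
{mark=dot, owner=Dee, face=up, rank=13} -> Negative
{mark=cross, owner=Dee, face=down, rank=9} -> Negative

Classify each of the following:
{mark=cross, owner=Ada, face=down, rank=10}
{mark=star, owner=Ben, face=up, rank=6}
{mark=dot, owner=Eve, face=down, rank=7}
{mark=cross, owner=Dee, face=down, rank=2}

Every 'Positive' example satisfies: face is up AND owner is Ben. None of the 'Negative' examples do.

Negative, Positive, Negative, Negative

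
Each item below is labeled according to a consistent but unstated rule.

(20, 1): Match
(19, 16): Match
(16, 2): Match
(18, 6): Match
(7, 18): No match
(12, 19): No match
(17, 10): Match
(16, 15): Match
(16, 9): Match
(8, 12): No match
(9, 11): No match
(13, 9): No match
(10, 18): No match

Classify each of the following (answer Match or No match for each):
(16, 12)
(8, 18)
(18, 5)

Match, No match, Match

The classifier is using: first ≥ 15.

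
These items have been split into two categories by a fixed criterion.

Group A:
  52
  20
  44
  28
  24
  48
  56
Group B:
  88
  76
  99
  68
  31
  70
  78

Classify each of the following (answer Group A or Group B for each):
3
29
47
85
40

Group B, Group B, Group B, Group B, Group A

The rule appears to be: even AND at most 56.
3 — 3 is odd, 3 ≤ 56, hence Group B. 29 — 29 is odd, 29 ≤ 56, hence Group B. 47 — 47 is odd, 47 ≤ 56, hence Group B. 85 — 85 is odd, 85 > 56, hence Group B. 40 — 40 is even, 40 ≤ 56, hence Group A.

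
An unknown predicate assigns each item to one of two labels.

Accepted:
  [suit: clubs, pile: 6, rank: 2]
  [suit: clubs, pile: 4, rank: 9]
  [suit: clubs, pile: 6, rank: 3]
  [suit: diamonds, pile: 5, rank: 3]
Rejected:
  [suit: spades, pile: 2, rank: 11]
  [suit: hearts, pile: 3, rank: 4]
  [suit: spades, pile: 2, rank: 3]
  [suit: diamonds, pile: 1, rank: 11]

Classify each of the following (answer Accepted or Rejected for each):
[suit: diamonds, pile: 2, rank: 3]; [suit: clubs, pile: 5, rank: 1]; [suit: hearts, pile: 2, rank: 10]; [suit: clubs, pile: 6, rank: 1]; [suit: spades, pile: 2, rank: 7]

Rejected, Accepted, Rejected, Accepted, Rejected

'Accepted' ⟺ pile ≥ 4.
[suit: diamonds, pile: 2, rank: 3]: pile = 2 — fails this test, so Rejected. [suit: clubs, pile: 5, rank: 1]: pile = 5 — passes, so Accepted. [suit: hearts, pile: 2, rank: 10]: pile = 2 — fails this test, so Rejected. [suit: clubs, pile: 6, rank: 1]: pile = 6 — passes, so Accepted. [suit: spades, pile: 2, rank: 7]: pile = 2 — fails this test, so Rejected.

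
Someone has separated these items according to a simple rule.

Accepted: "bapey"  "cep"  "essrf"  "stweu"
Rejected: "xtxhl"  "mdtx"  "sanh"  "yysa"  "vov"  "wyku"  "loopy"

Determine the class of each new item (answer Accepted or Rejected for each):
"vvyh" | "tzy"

Rule: contains 'e'. This holds for each 'Accepted' example and fails for each 'Rejected' one.

Rejected, Rejected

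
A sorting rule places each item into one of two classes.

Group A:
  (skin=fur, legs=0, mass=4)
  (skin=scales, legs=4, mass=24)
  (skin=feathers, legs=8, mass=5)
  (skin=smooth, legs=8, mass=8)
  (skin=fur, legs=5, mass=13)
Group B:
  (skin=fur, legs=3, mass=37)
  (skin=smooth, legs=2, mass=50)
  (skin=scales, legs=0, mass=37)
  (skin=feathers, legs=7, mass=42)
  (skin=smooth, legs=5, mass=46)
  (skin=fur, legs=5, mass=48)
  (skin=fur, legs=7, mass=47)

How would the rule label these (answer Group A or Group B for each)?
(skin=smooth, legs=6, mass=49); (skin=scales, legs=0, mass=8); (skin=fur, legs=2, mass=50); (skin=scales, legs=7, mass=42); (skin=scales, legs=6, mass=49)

Group B, Group A, Group B, Group B, Group B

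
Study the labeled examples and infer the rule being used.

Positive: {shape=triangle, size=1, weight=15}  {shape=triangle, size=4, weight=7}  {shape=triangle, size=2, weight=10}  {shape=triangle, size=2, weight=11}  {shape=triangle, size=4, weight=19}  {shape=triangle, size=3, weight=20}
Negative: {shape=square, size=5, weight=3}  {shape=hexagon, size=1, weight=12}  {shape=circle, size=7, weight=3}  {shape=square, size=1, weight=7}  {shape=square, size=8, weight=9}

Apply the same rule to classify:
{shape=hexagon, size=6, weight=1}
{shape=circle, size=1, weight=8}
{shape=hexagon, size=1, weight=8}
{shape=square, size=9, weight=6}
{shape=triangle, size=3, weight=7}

Every 'Positive' example satisfies: shape is triangle. None of the 'Negative' examples do.
{shape=hexagon, size=6, weight=1}: Negative (shape is hexagon). {shape=circle, size=1, weight=8}: Negative (shape is circle). {shape=hexagon, size=1, weight=8}: Negative (shape is hexagon). {shape=square, size=9, weight=6}: Negative (shape is square). {shape=triangle, size=3, weight=7}: Positive (shape is triangle).

Negative, Negative, Negative, Negative, Positive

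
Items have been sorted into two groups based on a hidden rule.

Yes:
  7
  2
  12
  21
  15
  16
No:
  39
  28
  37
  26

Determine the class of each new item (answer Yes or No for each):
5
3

Yes, Yes

All 'Yes' examples share one property — at most 21 — and every 'No' example lacks it.
5 — 5 ≤ 21, hence Yes.
3 — 3 ≤ 21, hence Yes.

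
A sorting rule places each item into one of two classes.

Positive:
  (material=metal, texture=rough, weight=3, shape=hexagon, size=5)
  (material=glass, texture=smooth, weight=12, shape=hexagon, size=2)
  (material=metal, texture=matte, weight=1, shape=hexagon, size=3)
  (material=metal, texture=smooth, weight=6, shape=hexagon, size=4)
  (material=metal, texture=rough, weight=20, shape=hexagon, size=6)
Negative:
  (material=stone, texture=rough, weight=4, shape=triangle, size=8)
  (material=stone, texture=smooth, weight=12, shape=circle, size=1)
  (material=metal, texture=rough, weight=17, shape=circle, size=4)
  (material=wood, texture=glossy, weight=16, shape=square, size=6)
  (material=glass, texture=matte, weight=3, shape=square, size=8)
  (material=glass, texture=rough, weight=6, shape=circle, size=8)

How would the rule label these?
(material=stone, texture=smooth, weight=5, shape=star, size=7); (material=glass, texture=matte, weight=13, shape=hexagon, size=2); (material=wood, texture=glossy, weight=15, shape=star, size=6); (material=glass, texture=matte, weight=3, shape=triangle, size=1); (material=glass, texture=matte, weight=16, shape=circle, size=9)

Negative, Positive, Negative, Negative, Negative

'Positive' ⟺ shape is hexagon.
(material=stone, texture=smooth, weight=5, shape=star, size=7): shape is star, lacks this property → Negative.
(material=glass, texture=matte, weight=13, shape=hexagon, size=2): shape is hexagon, qualifies → Positive.
(material=wood, texture=glossy, weight=15, shape=star, size=6): shape is star, lacks this property → Negative.
(material=glass, texture=matte, weight=3, shape=triangle, size=1): shape is triangle, lacks this property → Negative.
(material=glass, texture=matte, weight=16, shape=circle, size=9): shape is circle, lacks this property → Negative.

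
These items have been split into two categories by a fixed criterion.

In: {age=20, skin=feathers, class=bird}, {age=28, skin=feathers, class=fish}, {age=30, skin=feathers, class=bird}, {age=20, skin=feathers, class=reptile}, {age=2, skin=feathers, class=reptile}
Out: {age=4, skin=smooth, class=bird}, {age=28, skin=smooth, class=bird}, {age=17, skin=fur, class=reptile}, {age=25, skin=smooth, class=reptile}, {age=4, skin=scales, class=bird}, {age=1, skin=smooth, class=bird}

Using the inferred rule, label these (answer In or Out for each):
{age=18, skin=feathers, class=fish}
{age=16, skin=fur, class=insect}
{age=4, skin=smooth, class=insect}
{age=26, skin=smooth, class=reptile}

In, Out, Out, Out

Looking at the examples, the only property every 'In' case has and every 'Out' case lacks is: skin is feathers.
In: {age=18, skin=feathers, class=fish}, since skin is feathers.
Out: {age=16, skin=fur, class=insect}, since skin is fur.
Out: {age=4, skin=smooth, class=insect}, since skin is smooth.
Out: {age=26, skin=smooth, class=reptile}, since skin is smooth.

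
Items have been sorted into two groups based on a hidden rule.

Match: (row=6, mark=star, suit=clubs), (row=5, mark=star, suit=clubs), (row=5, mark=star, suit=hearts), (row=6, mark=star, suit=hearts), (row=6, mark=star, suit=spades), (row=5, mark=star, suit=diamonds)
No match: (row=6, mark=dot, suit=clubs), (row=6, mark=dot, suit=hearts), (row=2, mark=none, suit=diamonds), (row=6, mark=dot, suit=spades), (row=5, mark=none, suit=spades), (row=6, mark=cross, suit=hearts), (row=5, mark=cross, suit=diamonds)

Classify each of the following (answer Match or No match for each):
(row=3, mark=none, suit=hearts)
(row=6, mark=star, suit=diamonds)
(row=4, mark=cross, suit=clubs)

No match, Match, No match

All 'Match' examples share one property — mark is star — and every 'No match' example lacks it.
(row=3, mark=none, suit=hearts) — mark is none, hence No match.
(row=6, mark=star, suit=diamonds) — mark is star, hence Match.
(row=4, mark=cross, suit=clubs) — mark is cross, hence No match.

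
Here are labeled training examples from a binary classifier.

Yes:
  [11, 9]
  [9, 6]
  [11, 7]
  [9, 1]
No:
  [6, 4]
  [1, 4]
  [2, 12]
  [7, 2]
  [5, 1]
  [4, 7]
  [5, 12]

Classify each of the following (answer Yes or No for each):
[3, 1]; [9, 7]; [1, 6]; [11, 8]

No, Yes, No, Yes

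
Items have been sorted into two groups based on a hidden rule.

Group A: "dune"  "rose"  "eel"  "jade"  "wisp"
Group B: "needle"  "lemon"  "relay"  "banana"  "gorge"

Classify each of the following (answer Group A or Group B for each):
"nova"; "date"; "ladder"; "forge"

Group A, Group A, Group B, Group B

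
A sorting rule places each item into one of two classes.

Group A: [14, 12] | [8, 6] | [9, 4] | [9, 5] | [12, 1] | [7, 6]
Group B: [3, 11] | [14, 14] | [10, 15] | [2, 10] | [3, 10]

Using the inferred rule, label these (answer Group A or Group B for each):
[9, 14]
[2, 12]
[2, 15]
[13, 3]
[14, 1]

Group B, Group B, Group B, Group A, Group A

Every 'Group A' example satisfies: first > second. None of the 'Group B' examples do.
[9, 14] — 9 < 14, hence Group B. [2, 12] — 2 < 12, hence Group B. [2, 15] — 2 < 15, hence Group B. [13, 3] — 13 > 3, hence Group A. [14, 1] — 14 > 1, hence Group A.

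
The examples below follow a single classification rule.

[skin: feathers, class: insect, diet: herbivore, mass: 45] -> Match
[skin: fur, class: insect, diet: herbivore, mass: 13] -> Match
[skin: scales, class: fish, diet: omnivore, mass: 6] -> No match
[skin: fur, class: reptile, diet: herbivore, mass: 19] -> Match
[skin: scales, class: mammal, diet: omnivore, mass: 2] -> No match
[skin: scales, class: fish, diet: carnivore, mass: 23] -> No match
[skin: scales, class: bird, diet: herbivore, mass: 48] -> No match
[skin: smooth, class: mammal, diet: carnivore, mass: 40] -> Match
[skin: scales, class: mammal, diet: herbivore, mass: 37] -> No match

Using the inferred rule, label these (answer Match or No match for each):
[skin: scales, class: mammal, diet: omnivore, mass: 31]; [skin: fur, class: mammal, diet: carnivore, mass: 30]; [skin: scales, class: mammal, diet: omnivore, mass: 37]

Every 'Match' example satisfies: skin is not scales. None of the 'No match' examples do.
[skin: scales, class: mammal, diet: omnivore, mass: 31]: skin is scales — doesn't qualify, so No match.
[skin: fur, class: mammal, diet: carnivore, mass: 30]: skin is fur — matches, so Match.
[skin: scales, class: mammal, diet: omnivore, mass: 37]: skin is scales — doesn't qualify, so No match.

No match, Match, No match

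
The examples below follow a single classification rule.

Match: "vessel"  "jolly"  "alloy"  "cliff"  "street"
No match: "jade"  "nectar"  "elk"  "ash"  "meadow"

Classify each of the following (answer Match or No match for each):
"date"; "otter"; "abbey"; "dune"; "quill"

The pattern is that an item is 'Match' exactly when: has a double letter.
"date": No match (no doubled letter). "otter": Match ('tt' doubled). "abbey": Match ('bb' doubled). "dune": No match (no doubled letter). "quill": Match ('ll' doubled).

No match, Match, Match, No match, Match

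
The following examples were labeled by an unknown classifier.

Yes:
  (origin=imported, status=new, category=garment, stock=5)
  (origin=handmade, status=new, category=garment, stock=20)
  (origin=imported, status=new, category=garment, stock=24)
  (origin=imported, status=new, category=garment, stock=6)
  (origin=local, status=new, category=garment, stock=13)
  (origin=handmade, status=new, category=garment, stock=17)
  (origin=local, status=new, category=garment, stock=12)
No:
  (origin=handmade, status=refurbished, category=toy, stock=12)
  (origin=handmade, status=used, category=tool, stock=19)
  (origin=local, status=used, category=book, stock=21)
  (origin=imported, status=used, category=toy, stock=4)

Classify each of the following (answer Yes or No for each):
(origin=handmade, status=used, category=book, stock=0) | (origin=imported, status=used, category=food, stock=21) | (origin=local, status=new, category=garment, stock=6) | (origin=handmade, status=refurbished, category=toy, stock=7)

The common property of the 'Yes' items is: status is new. No 'No' item has it.
(origin=handmade, status=used, category=book, stock=0): status is used, fails the rule → No.
(origin=imported, status=used, category=food, stock=21): status is used, fails the rule → No.
(origin=local, status=new, category=garment, stock=6): status is new, passes → Yes.
(origin=handmade, status=refurbished, category=toy, stock=7): status is refurbished, fails the rule → No.

No, No, Yes, No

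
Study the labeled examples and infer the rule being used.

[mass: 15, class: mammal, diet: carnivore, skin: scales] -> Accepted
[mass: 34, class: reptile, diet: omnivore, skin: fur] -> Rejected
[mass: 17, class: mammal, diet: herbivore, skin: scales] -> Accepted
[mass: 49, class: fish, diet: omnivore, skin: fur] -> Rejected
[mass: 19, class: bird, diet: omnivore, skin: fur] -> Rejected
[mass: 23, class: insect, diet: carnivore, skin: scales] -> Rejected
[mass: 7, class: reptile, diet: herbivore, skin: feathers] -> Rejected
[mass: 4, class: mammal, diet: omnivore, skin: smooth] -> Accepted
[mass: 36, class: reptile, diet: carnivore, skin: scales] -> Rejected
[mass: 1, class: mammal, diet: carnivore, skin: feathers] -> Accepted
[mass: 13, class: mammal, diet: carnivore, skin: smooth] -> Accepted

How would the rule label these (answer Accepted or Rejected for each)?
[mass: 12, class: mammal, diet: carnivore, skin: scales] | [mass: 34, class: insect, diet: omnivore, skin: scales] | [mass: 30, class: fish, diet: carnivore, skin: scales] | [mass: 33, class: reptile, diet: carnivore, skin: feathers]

Rule: class is mammal. This holds for each 'Accepted' example and fails for each 'Rejected' one.

Accepted, Rejected, Rejected, Rejected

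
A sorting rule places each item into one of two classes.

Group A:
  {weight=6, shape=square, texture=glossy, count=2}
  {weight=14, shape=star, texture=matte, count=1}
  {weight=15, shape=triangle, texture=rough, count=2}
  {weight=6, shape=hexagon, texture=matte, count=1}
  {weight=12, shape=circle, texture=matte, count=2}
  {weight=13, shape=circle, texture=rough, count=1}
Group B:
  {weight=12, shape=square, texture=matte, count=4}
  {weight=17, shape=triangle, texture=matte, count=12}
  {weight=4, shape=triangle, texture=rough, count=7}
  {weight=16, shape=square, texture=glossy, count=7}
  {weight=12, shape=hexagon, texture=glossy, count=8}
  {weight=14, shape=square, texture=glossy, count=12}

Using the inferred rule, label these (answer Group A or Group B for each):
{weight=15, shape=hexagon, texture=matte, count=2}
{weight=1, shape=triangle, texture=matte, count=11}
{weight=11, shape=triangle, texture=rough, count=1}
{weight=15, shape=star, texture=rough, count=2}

Group A, Group B, Group A, Group A

'Group A' ⟺ count ≤ 2.
{weight=15, shape=hexagon, texture=matte, count=2}: count = 2, qualifies → Group A. {weight=1, shape=triangle, texture=matte, count=11}: count = 11, fails this test → Group B. {weight=11, shape=triangle, texture=rough, count=1}: count = 1, qualifies → Group A. {weight=15, shape=star, texture=rough, count=2}: count = 2, qualifies → Group A.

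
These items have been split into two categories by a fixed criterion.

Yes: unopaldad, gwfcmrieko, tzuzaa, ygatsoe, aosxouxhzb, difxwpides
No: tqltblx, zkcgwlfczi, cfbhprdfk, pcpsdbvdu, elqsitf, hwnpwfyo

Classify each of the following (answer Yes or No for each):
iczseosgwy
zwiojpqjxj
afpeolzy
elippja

Yes, No, Yes, Yes

The distinguishing property — has ≥ 3 vowels — holds for all the 'Yes' cases and none of the 'No' cases.
Yes: iczseosgwy, since 3 vowels.
No: zwiojpqjxj, since 2 vowels.
Yes: afpeolzy, since 3 vowels.
Yes: elippja, since 3 vowels.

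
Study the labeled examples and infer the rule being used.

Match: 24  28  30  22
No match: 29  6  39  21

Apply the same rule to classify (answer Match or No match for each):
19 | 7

The pattern is that an item is 'Match' exactly when: even AND at least 21.

No match, No match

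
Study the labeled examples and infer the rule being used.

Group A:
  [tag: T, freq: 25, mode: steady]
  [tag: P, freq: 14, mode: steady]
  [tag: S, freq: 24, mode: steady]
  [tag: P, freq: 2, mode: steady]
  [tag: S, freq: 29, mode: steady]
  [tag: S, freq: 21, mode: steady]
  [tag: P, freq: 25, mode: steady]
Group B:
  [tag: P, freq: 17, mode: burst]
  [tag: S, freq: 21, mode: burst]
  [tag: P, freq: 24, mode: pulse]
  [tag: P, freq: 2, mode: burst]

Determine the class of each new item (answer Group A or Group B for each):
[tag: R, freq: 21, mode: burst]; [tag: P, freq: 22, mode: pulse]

Group B, Group B

Comparing the two groups points to one rule — mode is steady.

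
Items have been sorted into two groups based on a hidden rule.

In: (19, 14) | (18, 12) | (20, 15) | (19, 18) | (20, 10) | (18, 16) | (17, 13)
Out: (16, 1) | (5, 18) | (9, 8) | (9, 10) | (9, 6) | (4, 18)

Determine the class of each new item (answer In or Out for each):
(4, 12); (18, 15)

Out, In

The rule appears to be: sum ≥ 30.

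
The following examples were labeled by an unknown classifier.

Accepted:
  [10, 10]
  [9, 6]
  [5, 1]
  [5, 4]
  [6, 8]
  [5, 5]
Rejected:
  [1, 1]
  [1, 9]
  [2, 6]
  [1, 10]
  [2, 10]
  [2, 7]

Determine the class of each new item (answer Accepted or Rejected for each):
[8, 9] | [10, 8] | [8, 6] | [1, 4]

Accepted, Accepted, Accepted, Rejected

The distinguishing property — first ≥ 4 — holds for all the 'Accepted' cases and none of the 'Rejected' cases.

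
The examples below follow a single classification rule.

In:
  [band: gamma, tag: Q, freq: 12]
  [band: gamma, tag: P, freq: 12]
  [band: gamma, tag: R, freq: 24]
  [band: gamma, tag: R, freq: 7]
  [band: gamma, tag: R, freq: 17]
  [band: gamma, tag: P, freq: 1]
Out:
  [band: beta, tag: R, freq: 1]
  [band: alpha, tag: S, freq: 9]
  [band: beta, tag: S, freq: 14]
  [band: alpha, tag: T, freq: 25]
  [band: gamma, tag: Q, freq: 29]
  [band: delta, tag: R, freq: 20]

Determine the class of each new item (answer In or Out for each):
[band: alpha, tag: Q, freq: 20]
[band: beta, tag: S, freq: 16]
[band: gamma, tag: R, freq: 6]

The simplest hypothesis consistent with all the labels is: band is gamma AND freq ≤ 24.
Out: [band: alpha, tag: Q, freq: 20], since band is alpha, freq = 20. Out: [band: beta, tag: S, freq: 16], since band is beta, freq = 16. In: [band: gamma, tag: R, freq: 6], since band is gamma, freq = 6.

Out, Out, In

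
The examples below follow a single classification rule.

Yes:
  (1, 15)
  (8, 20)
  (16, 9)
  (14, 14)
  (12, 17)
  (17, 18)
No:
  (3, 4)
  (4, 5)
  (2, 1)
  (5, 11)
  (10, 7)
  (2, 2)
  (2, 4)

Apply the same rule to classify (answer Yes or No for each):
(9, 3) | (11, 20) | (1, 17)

No, Yes, Yes

'Yes' ⟺ max ≥ 12.
(9, 3) → max 9 → No.
(11, 20) → max 20 → Yes.
(1, 17) → max 17 → Yes.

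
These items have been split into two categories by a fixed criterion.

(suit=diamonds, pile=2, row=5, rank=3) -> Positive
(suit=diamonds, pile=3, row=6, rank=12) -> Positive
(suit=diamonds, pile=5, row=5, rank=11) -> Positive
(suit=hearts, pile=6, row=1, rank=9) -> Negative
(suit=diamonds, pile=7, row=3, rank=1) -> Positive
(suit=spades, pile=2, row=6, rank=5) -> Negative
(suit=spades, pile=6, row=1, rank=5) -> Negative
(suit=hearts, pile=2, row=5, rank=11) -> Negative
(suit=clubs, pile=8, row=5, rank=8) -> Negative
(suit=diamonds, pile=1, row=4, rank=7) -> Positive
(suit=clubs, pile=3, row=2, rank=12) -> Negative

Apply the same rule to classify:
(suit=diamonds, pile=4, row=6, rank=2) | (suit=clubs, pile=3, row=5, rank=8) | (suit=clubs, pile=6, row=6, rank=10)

One predicate separates the groups cleanly: suit is diamonds.
(suit=diamonds, pile=4, row=6, rank=2): suit is diamonds — qualifies, so Positive. (suit=clubs, pile=3, row=5, rank=8): suit is clubs — fails this test, so Negative. (suit=clubs, pile=6, row=6, rank=10): suit is clubs — fails this test, so Negative.

Positive, Negative, Negative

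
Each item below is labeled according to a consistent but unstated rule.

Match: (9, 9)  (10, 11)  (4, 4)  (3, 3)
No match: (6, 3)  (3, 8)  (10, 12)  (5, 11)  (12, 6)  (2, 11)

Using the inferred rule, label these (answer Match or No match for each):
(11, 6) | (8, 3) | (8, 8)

No match, No match, Match

A rule that fits every label: |first − second| ≤ 1 — true of each 'Match' example, false of each 'No match' one.
No match: (11, 6), since |11−6| = 5. No match: (8, 3), since |8−3| = 5. Match: (8, 8), since |8−8| = 0.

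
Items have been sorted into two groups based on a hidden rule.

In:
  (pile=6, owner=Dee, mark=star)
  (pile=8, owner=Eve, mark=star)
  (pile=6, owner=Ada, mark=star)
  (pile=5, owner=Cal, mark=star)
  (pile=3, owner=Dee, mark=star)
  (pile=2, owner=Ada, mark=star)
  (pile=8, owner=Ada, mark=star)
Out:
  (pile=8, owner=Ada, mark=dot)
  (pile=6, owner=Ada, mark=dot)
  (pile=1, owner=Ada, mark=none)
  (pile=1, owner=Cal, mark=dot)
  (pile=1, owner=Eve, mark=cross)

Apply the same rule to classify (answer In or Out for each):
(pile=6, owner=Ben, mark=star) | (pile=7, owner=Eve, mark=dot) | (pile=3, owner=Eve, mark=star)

In, Out, In

The rule appears to be: mark is star.
(pile=6, owner=Ben, mark=star) → mark is star → In. (pile=7, owner=Eve, mark=dot) → mark is dot → Out. (pile=3, owner=Eve, mark=star) → mark is star → In.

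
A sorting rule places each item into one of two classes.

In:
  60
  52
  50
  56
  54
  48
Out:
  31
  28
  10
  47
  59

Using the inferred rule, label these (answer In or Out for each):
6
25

Out, Out

The simplest hypothesis consistent with all the labels is: even AND at least 31.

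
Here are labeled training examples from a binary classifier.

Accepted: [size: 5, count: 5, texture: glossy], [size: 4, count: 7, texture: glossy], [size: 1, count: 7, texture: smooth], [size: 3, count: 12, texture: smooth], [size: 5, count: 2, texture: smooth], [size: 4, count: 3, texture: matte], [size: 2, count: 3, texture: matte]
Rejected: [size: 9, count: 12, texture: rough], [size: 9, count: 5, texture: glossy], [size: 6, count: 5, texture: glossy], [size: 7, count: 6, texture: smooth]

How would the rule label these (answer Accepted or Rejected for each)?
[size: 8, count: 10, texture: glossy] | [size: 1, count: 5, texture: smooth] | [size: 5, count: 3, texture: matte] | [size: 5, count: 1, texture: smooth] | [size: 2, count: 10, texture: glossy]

The distinguishing property — size ≤ 5 — holds for all the 'Accepted' cases and none of the 'Rejected' cases.

Rejected, Accepted, Accepted, Accepted, Accepted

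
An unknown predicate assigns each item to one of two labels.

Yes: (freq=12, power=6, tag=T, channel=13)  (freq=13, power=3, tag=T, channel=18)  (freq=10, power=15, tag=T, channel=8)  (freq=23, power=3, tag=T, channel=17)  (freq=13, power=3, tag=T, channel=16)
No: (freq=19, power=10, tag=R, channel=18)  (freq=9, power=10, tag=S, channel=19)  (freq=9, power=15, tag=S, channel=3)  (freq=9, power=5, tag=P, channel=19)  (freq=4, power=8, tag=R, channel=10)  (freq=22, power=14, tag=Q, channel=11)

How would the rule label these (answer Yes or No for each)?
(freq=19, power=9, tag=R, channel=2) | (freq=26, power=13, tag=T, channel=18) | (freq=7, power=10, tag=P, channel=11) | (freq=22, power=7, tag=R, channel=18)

The common property of the 'Yes' items is: tag is T. No 'No' item has it.

No, Yes, No, No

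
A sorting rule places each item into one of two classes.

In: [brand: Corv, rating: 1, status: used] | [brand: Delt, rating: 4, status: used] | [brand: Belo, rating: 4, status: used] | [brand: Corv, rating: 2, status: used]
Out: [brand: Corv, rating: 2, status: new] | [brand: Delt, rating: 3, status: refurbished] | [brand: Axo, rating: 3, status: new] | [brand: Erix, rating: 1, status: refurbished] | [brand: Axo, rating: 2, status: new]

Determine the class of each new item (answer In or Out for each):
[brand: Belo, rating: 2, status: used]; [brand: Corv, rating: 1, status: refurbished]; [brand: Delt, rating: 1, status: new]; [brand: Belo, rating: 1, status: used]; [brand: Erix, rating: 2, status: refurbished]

In, Out, Out, In, Out

The rule appears to be: status is used.
[brand: Belo, rating: 2, status: used] → status is used → In.
[brand: Corv, rating: 1, status: refurbished] → status is refurbished → Out.
[brand: Delt, rating: 1, status: new] → status is new → Out.
[brand: Belo, rating: 1, status: used] → status is used → In.
[brand: Erix, rating: 2, status: refurbished] → status is refurbished → Out.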